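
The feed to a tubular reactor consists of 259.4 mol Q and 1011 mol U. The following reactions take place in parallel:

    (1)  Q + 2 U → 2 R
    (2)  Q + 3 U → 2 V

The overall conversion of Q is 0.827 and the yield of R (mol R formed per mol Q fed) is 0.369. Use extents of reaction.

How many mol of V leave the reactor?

Yield of R: 2ξ₁ / 259.4 = 0.369 → ξ₁ = 47.86 mol.
Conversion of Q: 1ξ₁ + 1ξ₂ = 0.827 × 259.4 = 214.5 → ξ₂ = 166.7 mol.
Outlet amounts (n = n₀ + Σ ν·ξ):
  Q: 259.4 − 1(47.86) − 1(166.7) = 44.88
  U: 1011 − 2(47.86) − 3(166.7) = 415.3
  R: 0 + 2(47.86) = 95.72
  V: 0 + 2(166.7) = 333.3

333 mol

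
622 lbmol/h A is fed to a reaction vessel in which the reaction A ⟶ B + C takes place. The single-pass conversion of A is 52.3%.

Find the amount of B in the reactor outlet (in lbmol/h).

A reacted = 0.523 × 622 = 325.3 lbmol/h; ν_A = −1, so ξ = 325.3/1 = 325.3 lbmol/h.
Outlet amounts (n = n₀ + ν ξ):
  A: 622 − 1(325.3) = 296.7
  B: 0 + 1(325.3) = 325.3
  C: 0 + 1(325.3) = 325.3

325 lbmol/h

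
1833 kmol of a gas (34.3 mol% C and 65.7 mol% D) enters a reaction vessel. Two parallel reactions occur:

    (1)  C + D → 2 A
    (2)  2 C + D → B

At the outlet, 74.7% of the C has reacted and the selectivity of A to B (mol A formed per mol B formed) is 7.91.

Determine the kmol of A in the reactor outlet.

Conversion of C: C consumed = 0.747 × 628.7 = 469.7 kmol = 1ξ₁ + 2ξ₂.
Selectivity: 2ξ₁ / (1ξ₂) = 7.91 → ξ₁ = 3.955 ξ₂.
Substitute: (1·3.955 + 2) ξ₂ = 469.7 → ξ₂ = 78.87 kmol, ξ₁ = 311.9 kmol.
Outlet amounts (n = n₀ + Σ ν·ξ):
  C: 628.7 − 1(311.9) − 2(78.87) = 159.1
  D: 1204 − 1(311.9) − 1(78.87) = 813.5
  A: 0 + 2(311.9) = 623.8
  B: 0 + 1(78.87) = 78.87

624 kmol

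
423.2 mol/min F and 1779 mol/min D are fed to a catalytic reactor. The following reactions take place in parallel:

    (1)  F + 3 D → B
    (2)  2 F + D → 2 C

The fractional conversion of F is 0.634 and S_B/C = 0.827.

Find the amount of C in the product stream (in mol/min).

Conversion of F: F consumed = 0.634 × 423.2 = 268.3 mol/min = 1ξ₁ + 2ξ₂.
Selectivity: 1ξ₁ / (2ξ₂) = 0.827 → ξ₁ = 1.654 ξ₂.
Substitute: (1·1.654 + 2) ξ₂ = 268.3 → ξ₂ = 73.43 mol/min, ξ₁ = 121.5 mol/min.
Outlet amounts (n = n₀ + Σ ν·ξ):
  F: 423.2 − 1(121.5) − 2(73.43) = 154.9
  D: 1779 − 3(121.5) − 1(73.43) = 1341
  B: 0 + 1(121.5) = 121.5
  C: 0 + 2(73.43) = 146.9

147 mol/min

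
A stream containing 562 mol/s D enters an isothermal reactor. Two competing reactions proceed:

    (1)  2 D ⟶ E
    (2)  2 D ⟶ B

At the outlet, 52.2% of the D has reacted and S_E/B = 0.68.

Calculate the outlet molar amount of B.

87.3 mol/s

Conversion of D: D consumed = 0.522 × 562 = 293.4 mol/s = 2ξ₁ + 2ξ₂.
Selectivity: 1ξ₁ / (1ξ₂) = 0.68 → ξ₁ = 0.68 ξ₂.
Substitute: (2·0.68 + 2) ξ₂ = 293.4 → ξ₂ = 87.31 mol/s, ξ₁ = 59.37 mol/s.
Outlet amounts (n = n₀ + Σ ν·ξ):
  D: 562 − 2(59.37) − 2(87.31) = 268.6
  E: 0 + 1(59.37) = 59.37
  B: 0 + 1(87.31) = 87.31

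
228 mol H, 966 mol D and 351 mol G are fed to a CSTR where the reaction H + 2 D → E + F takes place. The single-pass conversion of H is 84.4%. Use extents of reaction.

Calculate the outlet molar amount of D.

581 mol

H reacted = 0.844 × 228 = 192.4 mol; ν_H = −1, so ξ = 192.4/1 = 192.4 mol.
Outlet amounts (n = n₀ + ν ξ):
  H: 228 − 1(192.4) = 35.57
  D: 966 − 2(192.4) = 581.1
  E: 0 + 1(192.4) = 192.4
  F: 0 + 1(192.4) = 192.4
  G: 351 (inert)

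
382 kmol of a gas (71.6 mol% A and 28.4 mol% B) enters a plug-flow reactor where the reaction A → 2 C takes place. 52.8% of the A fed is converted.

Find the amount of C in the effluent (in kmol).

289 kmol

A reacted = 0.528 × 273.5 = 144.4 kmol; ν_A = −1, so ξ = 144.4/1 = 144.4 kmol.
Outlet amounts (n = n₀ + ν ξ):
  A: 273.5 − 1(144.4) = 129.1
  C: 0 + 2(144.4) = 288.8
  B: 108.5 (inert)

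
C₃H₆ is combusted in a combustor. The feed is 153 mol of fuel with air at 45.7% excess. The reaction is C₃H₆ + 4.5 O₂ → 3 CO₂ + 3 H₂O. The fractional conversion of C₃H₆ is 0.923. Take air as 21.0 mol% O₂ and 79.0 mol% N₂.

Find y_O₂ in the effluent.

Stoichiometric O₂ = 4.5 × 153 = 688.5 mol; O₂ fed = 688.5 × 1.457 = 1003 mol.
N₂ fed = 1003 × 79/21 = 3774 mol.
Fuel reacted = 0.923 × 153 → ξ = 141.2 mol.
Outlet (n = n₀ + ν ξ):
  C₃H₆: 153 − 1(141.2) = 11.78
  O₂: 1003 − 4.5(141.2) = 367.7
  N₂: 3774 (inert)
  CO₂: 0 + 3(141.2) = 423.7
  H₂O: 0 + 3(141.2) = 423.7
Total out = 5000 mol; y_O₂ = 367.7 / 5000 = 0.07352.

0.0735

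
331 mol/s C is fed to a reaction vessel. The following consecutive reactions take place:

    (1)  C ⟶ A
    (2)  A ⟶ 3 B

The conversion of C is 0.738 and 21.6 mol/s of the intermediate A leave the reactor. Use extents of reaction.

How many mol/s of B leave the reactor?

668 mol/s

Conversion of C: C consumed = 1ξ₁ = 0.738 × 331 → ξ₁ = 244.3 mol/s.
A balance: n_A = 0 + 1ξ₁ − 1ξ₂ = 21.6 → ξ₂ = (1·244.3 − 21.6)/1 = 222.7 mol/s.
Outlet amounts (n = n₀ + Σ ν·ξ):
  C: 331 − 1(244.3) = 86.72
  A: 0 + 1(244.3) − 1(222.7) = 21.6
  B: 0 + 3(222.7) = 668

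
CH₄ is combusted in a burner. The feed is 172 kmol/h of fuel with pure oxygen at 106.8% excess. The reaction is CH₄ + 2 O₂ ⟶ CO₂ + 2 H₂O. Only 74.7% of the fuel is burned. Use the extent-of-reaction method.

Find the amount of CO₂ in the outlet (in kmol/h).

128 kmol/h

Stoichiometric O₂ = 2 × 172 = 344 kmol/h; O₂ fed = 344 × 2.068 = 711.4 kmol/h.
Fuel reacted = 0.747 × 172 → ξ = 128.5 kmol/h.
Outlet (n = n₀ + ν ξ):
  CH₄: 172 − 1(128.5) = 43.52
  O₂: 711.4 − 2(128.5) = 454.4
  CO₂: 0 + 1(128.5) = 128.5
  H₂O: 0 + 2(128.5) = 257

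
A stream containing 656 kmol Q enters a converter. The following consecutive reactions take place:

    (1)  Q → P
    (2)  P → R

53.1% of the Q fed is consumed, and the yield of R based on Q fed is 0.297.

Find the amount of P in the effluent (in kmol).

Conversion of Q: Q consumed = 1ξ₁ = 0.531 × 656 → ξ₁ = 348.3 kmol.
Yield of R: 1ξ₂ / 656 = 0.297 → ξ₂ = 194.8 kmol.
Outlet amounts (n = n₀ + Σ ν·ξ):
  Q: 656 − 1(348.3) = 307.7
  P: 0 + 1(348.3) − 1(194.8) = 153.5
  R: 0 + 1(194.8) = 194.8

154 kmol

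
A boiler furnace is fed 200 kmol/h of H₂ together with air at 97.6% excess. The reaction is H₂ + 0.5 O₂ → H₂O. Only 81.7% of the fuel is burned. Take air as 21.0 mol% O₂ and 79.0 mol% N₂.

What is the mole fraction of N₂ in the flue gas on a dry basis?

0.83

Stoichiometric O₂ = 0.5 × 200 = 100 kmol/h; O₂ fed = 100 × 1.976 = 197.6 kmol/h.
N₂ fed = 197.6 × 79/21 = 743.4 kmol/h.
Fuel reacted = 0.817 × 200 → ξ = 163.4 kmol/h.
Outlet (n = n₀ + ν ξ):
  H₂: 200 − 1(163.4) = 36.6
  O₂: 197.6 − 0.5(163.4) = 115.9
  N₂: 743.4 (inert)
  H₂O: 0 + 1(163.4) = 163.4
Dry total = 895.9 kmol/h; y_N₂ (dry) = 743.4 / 895.9 = 0.8298.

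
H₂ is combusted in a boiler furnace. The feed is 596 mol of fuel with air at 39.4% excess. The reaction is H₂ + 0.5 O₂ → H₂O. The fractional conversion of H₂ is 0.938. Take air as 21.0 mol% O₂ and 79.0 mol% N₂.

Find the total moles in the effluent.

2290 mol

Stoichiometric O₂ = 0.5 × 596 = 298 mol; O₂ fed = 298 × 1.394 = 415.4 mol.
N₂ fed = 415.4 × 79/21 = 1563 mol.
Fuel reacted = 0.938 × 596 → ξ = 559 mol.
Outlet (n = n₀ + ν ξ):
  H₂: 596 − 1(559) = 36.95
  O₂: 415.4 − 0.5(559) = 135.9
  N₂: 1563 (inert)
  H₂O: 0 + 1(559) = 559
Total out = 36.95 + 135.9 + 1563 + 559 = 2295 mol.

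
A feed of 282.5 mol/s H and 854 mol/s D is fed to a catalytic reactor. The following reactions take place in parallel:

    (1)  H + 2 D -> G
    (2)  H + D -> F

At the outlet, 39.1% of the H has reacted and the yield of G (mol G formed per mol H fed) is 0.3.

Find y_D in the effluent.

Yield of G: 1ξ₁ / 282.5 = 0.3 → ξ₁ = 84.75 mol/s.
Conversion of H: 1ξ₁ + 1ξ₂ = 0.391 × 282.5 = 110.5 → ξ₂ = 25.71 mol/s.
Outlet amounts (n = n₀ + Σ ν·ξ):
  H: 282.5 − 1(84.75) − 1(25.71) = 172
  D: 854 − 2(84.75) − 1(25.71) = 658.8
  G: 0 + 1(84.75) = 84.75
  F: 0 + 1(25.71) = 25.71
Total out = 941.3 mol/s; y_D = 658.8 / 941.3 = 0.6999.

0.7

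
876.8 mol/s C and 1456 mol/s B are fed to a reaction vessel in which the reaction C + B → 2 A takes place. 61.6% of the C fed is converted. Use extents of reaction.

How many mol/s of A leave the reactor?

1080 mol/s

C reacted = 0.616 × 876.8 = 540.1 mol/s; ν_C = −1, so ξ = 540.1/1 = 540.1 mol/s.
Outlet amounts (n = n₀ + ν ξ):
  C: 876.8 − 1(540.1) = 336.7
  B: 1456 − 1(540.1) = 915.9
  A: 0 + 2(540.1) = 1080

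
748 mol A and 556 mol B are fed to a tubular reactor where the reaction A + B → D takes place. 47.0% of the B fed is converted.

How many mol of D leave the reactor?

261 mol

B reacted = 0.47 × 556 = 261.3 mol; ν_B = −1, so ξ = 261.3/1 = 261.3 mol.
Outlet amounts (n = n₀ + ν ξ):
  A: 748 − 1(261.3) = 486.7
  B: 556 − 1(261.3) = 294.7
  D: 0 + 1(261.3) = 261.3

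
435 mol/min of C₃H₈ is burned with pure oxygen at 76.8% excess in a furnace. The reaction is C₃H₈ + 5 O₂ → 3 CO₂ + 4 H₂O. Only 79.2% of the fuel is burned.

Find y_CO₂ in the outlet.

Stoichiometric O₂ = 5 × 435 = 2175 mol/min; O₂ fed = 2175 × 1.768 = 3845 mol/min.
Fuel reacted = 0.792 × 435 → ξ = 344.5 mol/min.
Outlet (n = n₀ + ν ξ):
  C₃H₈: 435 − 1(344.5) = 90.48
  O₂: 3845 − 5(344.5) = 2123
  CO₂: 0 + 3(344.5) = 1034
  H₂O: 0 + 4(344.5) = 1378
Total out = 4625 mol/min; y_CO₂ = 1034 / 4625 = 0.2235.

0.223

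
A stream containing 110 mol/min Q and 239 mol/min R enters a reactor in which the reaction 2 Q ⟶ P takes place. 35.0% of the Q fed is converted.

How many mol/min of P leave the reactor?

19.2 mol/min

Q reacted = 0.35 × 110 = 38.5 mol/min; ν_Q = −2, so ξ = 38.5/2 = 19.25 mol/min.
Outlet amounts (n = n₀ + ν ξ):
  Q: 110 − 2(19.25) = 71.5
  P: 0 + 1(19.25) = 19.25
  R: 239 (inert)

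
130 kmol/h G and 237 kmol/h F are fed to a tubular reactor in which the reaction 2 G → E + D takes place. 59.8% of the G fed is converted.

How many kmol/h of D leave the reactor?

G reacted = 0.598 × 130 = 77.74 kmol/h; ν_G = −2, so ξ = 77.74/2 = 38.87 kmol/h.
Outlet amounts (n = n₀ + ν ξ):
  G: 130 − 2(38.87) = 52.26
  E: 0 + 1(38.87) = 38.87
  D: 0 + 1(38.87) = 38.87
  F: 237 (inert)

38.9 kmol/h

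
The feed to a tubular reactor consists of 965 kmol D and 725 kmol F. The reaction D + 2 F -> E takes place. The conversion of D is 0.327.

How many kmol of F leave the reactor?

93.9 kmol

D reacted = 0.327 × 965 = 315.6 kmol; ν_D = −1, so ξ = 315.6/1 = 315.6 kmol.
Outlet amounts (n = n₀ + ν ξ):
  D: 965 − 1(315.6) = 649.4
  F: 725 − 2(315.6) = 93.89
  E: 0 + 1(315.6) = 315.6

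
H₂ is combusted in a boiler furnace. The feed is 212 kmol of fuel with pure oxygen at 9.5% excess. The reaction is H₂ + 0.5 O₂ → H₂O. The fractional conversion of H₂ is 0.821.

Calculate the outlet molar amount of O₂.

29 kmol

Stoichiometric O₂ = 0.5 × 212 = 106 kmol; O₂ fed = 106 × 1.095 = 116.1 kmol.
Fuel reacted = 0.821 × 212 → ξ = 174.1 kmol.
Outlet (n = n₀ + ν ξ):
  H₂: 212 − 1(174.1) = 37.95
  O₂: 116.1 − 0.5(174.1) = 29.04
  H₂O: 0 + 1(174.1) = 174.1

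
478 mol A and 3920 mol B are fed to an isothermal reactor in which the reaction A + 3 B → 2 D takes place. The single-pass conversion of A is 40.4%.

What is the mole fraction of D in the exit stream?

0.0963

A reacted = 0.404 × 478 = 193.1 mol; ν_A = −1, so ξ = 193.1/1 = 193.1 mol.
Outlet amounts (n = n₀ + ν ξ):
  A: 478 − 1(193.1) = 284.9
  B: 3920 − 3(193.1) = 3341
  D: 0 + 2(193.1) = 386.2
Total out = 4012 mol; y_D = 386.2 / 4012 = 0.09627.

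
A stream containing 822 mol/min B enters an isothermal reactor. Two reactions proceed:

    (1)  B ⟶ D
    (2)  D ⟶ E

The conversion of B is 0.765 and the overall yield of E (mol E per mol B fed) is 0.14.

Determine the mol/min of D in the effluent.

Conversion of B: B consumed = 1ξ₁ = 0.765 × 822 → ξ₁ = 628.8 mol/min.
Yield of E: 1ξ₂ / 822 = 0.14 → ξ₂ = 115.1 mol/min.
Outlet amounts (n = n₀ + Σ ν·ξ):
  B: 822 − 1(628.8) = 193.2
  D: 0 + 1(628.8) − 1(115.1) = 513.8
  E: 0 + 1(115.1) = 115.1

514 mol/min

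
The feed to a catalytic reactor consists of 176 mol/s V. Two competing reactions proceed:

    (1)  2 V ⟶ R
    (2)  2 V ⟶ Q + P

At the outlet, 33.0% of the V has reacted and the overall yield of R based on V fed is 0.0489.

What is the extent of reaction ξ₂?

ξ₂ = 20.4 mol/s

Yield of R: 1ξ₁ / 176 = 0.0489 → ξ₁ = 8.606 mol/s.
Conversion of V: 2ξ₁ + 2ξ₂ = 0.33 × 176 = 58.08 → ξ₂ = 20.43 mol/s.
Outlet amounts (n = n₀ + Σ ν·ξ):
  V: 176 − 2(8.606) − 2(20.43) = 117.9
  R: 0 + 1(8.606) = 8.606
  Q: 0 + 1(20.43) = 20.43
  P: 0 + 1(20.43) = 20.43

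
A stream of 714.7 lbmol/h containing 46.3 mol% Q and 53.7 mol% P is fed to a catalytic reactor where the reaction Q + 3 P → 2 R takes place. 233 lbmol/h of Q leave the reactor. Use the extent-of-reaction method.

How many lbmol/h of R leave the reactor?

For Q: n = n₀ − 1ξ → 233 = 330.9 − 1ξ, giving ξ = 97.91 lbmol/h.
Outlet amounts (n = n₀ + ν ξ):
  Q: 330.9 − 1(97.91) = 233
  P: 383.8 − 3(97.91) = 90.08
  R: 0 + 2(97.91) = 195.8

196 lbmol/h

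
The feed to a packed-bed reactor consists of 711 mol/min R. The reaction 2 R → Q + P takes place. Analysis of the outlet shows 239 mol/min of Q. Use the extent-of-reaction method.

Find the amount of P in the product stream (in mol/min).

239 mol/min

For Q: n = n₀ + 1ξ → 239 = 0 + 1ξ, giving ξ = 239 mol/min.
Outlet amounts (n = n₀ + ν ξ):
  R: 711 − 2(239) = 233
  Q: 0 + 1(239) = 239
  P: 0 + 1(239) = 239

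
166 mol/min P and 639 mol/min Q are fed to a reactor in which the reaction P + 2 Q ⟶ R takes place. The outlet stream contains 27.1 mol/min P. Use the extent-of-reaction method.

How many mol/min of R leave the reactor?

For P: n = n₀ − 1ξ → 27.1 = 166 − 1ξ, giving ξ = 138.9 mol/min.
Outlet amounts (n = n₀ + ν ξ):
  P: 166 − 1(138.9) = 27.1
  Q: 639 − 2(138.9) = 361.2
  R: 0 + 1(138.9) = 138.9

139 mol/min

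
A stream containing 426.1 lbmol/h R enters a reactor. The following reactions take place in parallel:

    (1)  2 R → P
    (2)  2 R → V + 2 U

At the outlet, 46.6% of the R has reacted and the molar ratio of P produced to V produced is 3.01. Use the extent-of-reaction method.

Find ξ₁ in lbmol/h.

ξ₁ = 74.5 lbmol/h

Conversion of R: R consumed = 0.466 × 426.1 = 198.6 lbmol/h = 2ξ₁ + 2ξ₂.
Selectivity: 1ξ₁ / (1ξ₂) = 3.01 → ξ₁ = 3.01 ξ₂.
Substitute: (2·3.01 + 2) ξ₂ = 198.6 → ξ₂ = 24.76 lbmol/h, ξ₁ = 74.52 lbmol/h.
Outlet amounts (n = n₀ + Σ ν·ξ):
  R: 426.1 − 2(74.52) − 2(24.76) = 227.5
  P: 0 + 1(74.52) = 74.52
  V: 0 + 1(24.76) = 24.76
  U: 0 + 2(24.76) = 49.52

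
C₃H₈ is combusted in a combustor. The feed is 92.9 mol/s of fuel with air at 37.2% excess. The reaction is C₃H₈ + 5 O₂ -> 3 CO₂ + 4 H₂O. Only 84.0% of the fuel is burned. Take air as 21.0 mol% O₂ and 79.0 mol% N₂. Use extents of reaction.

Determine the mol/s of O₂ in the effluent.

247 mol/s

Stoichiometric O₂ = 5 × 92.9 = 464.5 mol/s; O₂ fed = 464.5 × 1.372 = 637.3 mol/s.
N₂ fed = 637.3 × 79/21 = 2397 mol/s.
Fuel reacted = 0.84 × 92.9 → ξ = 78.04 mol/s.
Outlet (n = n₀ + ν ξ):
  C₃H₈: 92.9 − 1(78.04) = 14.86
  O₂: 637.3 − 5(78.04) = 247.1
  N₂: 2397 (inert)
  CO₂: 0 + 3(78.04) = 234.1
  H₂O: 0 + 4(78.04) = 312.1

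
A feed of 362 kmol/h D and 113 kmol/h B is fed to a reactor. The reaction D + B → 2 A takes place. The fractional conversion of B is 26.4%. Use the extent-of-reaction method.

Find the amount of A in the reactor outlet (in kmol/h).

59.7 kmol/h

B reacted = 0.264 × 113 = 29.83 kmol/h; ν_B = −1, so ξ = 29.83/1 = 29.83 kmol/h.
Outlet amounts (n = n₀ + ν ξ):
  D: 362 − 1(29.83) = 332.2
  B: 113 − 1(29.83) = 83.17
  A: 0 + 2(29.83) = 59.66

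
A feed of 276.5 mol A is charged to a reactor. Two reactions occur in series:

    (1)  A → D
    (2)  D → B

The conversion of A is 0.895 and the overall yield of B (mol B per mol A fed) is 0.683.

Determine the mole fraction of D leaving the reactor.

0.212

Conversion of A: A consumed = 1ξ₁ = 0.895 × 276.5 → ξ₁ = 247.5 mol.
Yield of B: 1ξ₂ / 276.5 = 0.683 → ξ₂ = 188.8 mol.
Outlet amounts (n = n₀ + Σ ν·ξ):
  A: 276.5 − 1(247.5) = 29.03
  D: 0 + 1(247.5) − 1(188.8) = 58.62
  B: 0 + 1(188.8) = 188.8
Total out = 276.5 mol; y_D = 58.62 / 276.5 = 0.212.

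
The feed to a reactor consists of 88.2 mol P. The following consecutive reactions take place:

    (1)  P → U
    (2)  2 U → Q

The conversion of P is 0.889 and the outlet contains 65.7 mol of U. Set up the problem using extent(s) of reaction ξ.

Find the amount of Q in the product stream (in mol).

6.35 mol

Conversion of P: P consumed = 1ξ₁ = 0.889 × 88.2 → ξ₁ = 78.41 mol.
U balance: n_U = 0 + 1ξ₁ − 2ξ₂ = 65.7 → ξ₂ = (1·78.41 − 65.7)/2 = 6.355 mol.
Outlet amounts (n = n₀ + Σ ν·ξ):
  P: 88.2 − 1(78.41) = 9.79
  U: 0 + 1(78.41) − 2(6.355) = 65.7
  Q: 0 + 1(6.355) = 6.355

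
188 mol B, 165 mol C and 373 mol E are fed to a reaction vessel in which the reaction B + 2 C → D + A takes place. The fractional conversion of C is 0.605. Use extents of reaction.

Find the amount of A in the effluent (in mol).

49.9 mol

C reacted = 0.605 × 165 = 99.83 mol; ν_C = −2, so ξ = 99.83/2 = 49.91 mol.
Outlet amounts (n = n₀ + ν ξ):
  B: 188 − 1(49.91) = 138.1
  C: 165 − 2(49.91) = 65.17
  D: 0 + 1(49.91) = 49.91
  A: 0 + 1(49.91) = 49.91
  E: 373 (inert)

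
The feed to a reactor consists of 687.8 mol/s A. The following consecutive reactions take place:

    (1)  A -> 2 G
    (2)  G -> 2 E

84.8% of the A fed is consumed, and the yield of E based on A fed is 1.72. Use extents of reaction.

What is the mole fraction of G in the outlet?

0.309

Conversion of A: A consumed = 1ξ₁ = 0.848 × 687.8 → ξ₁ = 583.3 mol/s.
Yield of E: 2ξ₂ / 687.8 = 1.72 → ξ₂ = 591.5 mol/s.
Outlet amounts (n = n₀ + Σ ν·ξ):
  A: 687.8 − 1(583.3) = 104.5
  G: 0 + 2(583.3) − 1(591.5) = 575
  E: 0 + 2(591.5) = 1183
Total out = 1863 mol/s; y_G = 575 / 1863 = 0.3087.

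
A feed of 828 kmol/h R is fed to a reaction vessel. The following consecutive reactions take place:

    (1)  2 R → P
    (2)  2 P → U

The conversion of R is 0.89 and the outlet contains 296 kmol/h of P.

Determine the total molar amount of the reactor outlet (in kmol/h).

Conversion of R: R consumed = 2ξ₁ = 0.89 × 828 → ξ₁ = 368.5 kmol/h.
P balance: n_P = 0 + 1ξ₁ − 2ξ₂ = 296 → ξ₂ = (1·368.5 − 296)/2 = 36.23 kmol/h.
Outlet amounts (n = n₀ + Σ ν·ξ):
  R: 828 − 2(368.5) = 91.08
  P: 0 + 1(368.5) − 2(36.23) = 296
  U: 0 + 1(36.23) = 36.23
Total out = 91.08 + 296 + 36.23 = 423.3 kmol/h.

423 kmol/h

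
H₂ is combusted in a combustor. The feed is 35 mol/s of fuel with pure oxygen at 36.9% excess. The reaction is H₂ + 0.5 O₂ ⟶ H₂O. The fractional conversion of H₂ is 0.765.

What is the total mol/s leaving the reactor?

Stoichiometric O₂ = 0.5 × 35 = 17.5 mol/s; O₂ fed = 17.5 × 1.369 = 23.96 mol/s.
Fuel reacted = 0.765 × 35 → ξ = 26.78 mol/s.
Outlet (n = n₀ + ν ξ):
  H₂: 35 − 1(26.78) = 8.225
  O₂: 23.96 − 0.5(26.78) = 10.57
  H₂O: 0 + 1(26.78) = 26.78
Total out = 8.225 + 10.57 + 26.78 = 45.57 mol/s.

45.6 mol/s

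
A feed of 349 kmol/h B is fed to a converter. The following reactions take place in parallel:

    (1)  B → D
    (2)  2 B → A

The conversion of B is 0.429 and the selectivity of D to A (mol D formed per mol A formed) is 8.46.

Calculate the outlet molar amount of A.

14.3 kmol/h

Conversion of B: B consumed = 0.429 × 349 = 149.7 kmol/h = 1ξ₁ + 2ξ₂.
Selectivity: 1ξ₁ / (1ξ₂) = 8.46 → ξ₁ = 8.46 ξ₂.
Substitute: (1·8.46 + 2) ξ₂ = 149.7 → ξ₂ = 14.31 kmol/h, ξ₁ = 121.1 kmol/h.
Outlet amounts (n = n₀ + Σ ν·ξ):
  B: 349 − 1(121.1) − 2(14.31) = 199.3
  D: 0 + 1(121.1) = 121.1
  A: 0 + 1(14.31) = 14.31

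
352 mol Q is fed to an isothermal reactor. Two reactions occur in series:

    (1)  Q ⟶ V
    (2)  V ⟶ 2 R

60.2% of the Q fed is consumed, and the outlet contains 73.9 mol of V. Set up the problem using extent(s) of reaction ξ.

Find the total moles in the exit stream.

Conversion of Q: Q consumed = 1ξ₁ = 0.602 × 352 → ξ₁ = 211.9 mol.
V balance: n_V = 0 + 1ξ₁ − 1ξ₂ = 73.9 → ξ₂ = (1·211.9 − 73.9)/1 = 138 mol.
Outlet amounts (n = n₀ + Σ ν·ξ):
  Q: 352 − 1(211.9) = 140.1
  V: 0 + 1(211.9) − 1(138) = 73.9
  R: 0 + 2(138) = 276
Total out = 140.1 + 73.9 + 276 = 490 mol.

490 mol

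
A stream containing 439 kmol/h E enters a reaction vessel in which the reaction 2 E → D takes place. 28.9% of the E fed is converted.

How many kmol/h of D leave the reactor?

E reacted = 0.289 × 439 = 126.9 kmol/h; ν_E = −2, so ξ = 126.9/2 = 63.44 kmol/h.
Outlet amounts (n = n₀ + ν ξ):
  E: 439 − 2(63.44) = 312.1
  D: 0 + 1(63.44) = 63.44

63.4 kmol/h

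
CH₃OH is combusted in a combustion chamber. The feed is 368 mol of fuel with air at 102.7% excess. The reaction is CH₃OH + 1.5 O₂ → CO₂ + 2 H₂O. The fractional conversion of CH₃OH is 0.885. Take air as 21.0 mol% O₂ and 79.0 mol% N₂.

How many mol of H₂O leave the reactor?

Stoichiometric O₂ = 1.5 × 368 = 552 mol; O₂ fed = 552 × 2.027 = 1119 mol.
N₂ fed = 1119 × 79/21 = 4209 mol.
Fuel reacted = 0.885 × 368 → ξ = 325.7 mol.
Outlet (n = n₀ + ν ξ):
  CH₃OH: 368 − 1(325.7) = 42.32
  O₂: 1119 − 1.5(325.7) = 630.4
  N₂: 4209 (inert)
  CO₂: 0 + 1(325.7) = 325.7
  H₂O: 0 + 2(325.7) = 651.4

651 mol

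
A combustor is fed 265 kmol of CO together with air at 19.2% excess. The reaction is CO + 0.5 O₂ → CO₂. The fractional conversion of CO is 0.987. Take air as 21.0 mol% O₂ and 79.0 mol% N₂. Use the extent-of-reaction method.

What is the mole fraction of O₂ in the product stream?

0.0306

Stoichiometric O₂ = 0.5 × 265 = 132.5 kmol; O₂ fed = 132.5 × 1.192 = 157.9 kmol.
N₂ fed = 157.9 × 79/21 = 594.2 kmol.
Fuel reacted = 0.987 × 265 → ξ = 261.6 kmol.
Outlet (n = n₀ + ν ξ):
  CO: 265 − 1(261.6) = 3.445
  O₂: 157.9 − 0.5(261.6) = 27.16
  N₂: 594.2 (inert)
  CO₂: 0 + 1(261.6) = 261.6
Total out = 886.3 kmol; y_O₂ = 27.16 / 886.3 = 0.03065.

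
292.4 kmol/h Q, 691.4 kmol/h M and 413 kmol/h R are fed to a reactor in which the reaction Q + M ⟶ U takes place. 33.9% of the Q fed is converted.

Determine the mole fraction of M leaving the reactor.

0.456

Q reacted = 0.339 × 292.4 = 99.12 kmol/h; ν_Q = −1, so ξ = 99.12/1 = 99.12 kmol/h.
Outlet amounts (n = n₀ + ν ξ):
  Q: 292.4 − 1(99.12) = 193.3
  M: 691.4 − 1(99.12) = 592.3
  U: 0 + 1(99.12) = 99.12
  R: 413 (inert)
Total out = 1298 kmol/h; y_M = 592.3 / 1298 = 0.4564.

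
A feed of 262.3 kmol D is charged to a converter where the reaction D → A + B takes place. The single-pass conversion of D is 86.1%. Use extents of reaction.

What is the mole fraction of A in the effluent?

0.463

D reacted = 0.861 × 262.3 = 225.8 kmol; ν_D = −1, so ξ = 225.8/1 = 225.8 kmol.
Outlet amounts (n = n₀ + ν ξ):
  D: 262.3 − 1(225.8) = 36.46
  A: 0 + 1(225.8) = 225.8
  B: 0 + 1(225.8) = 225.8
Total out = 488.1 kmol; y_A = 225.8 / 488.1 = 0.4627.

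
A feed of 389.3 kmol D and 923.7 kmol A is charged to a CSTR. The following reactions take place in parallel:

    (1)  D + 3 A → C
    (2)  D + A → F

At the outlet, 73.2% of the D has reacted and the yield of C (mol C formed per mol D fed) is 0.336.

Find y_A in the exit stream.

0.492

Yield of C: 1ξ₁ / 389.3 = 0.336 → ξ₁ = 130.8 kmol.
Conversion of D: 1ξ₁ + 1ξ₂ = 0.732 × 389.3 = 285 → ξ₂ = 154.2 kmol.
Outlet amounts (n = n₀ + Σ ν·ξ):
  D: 389.3 − 1(130.8) − 1(154.2) = 104.3
  A: 923.7 − 3(130.8) − 1(154.2) = 377.1
  C: 0 + 1(130.8) = 130.8
  F: 0 + 1(154.2) = 154.2
Total out = 766.4 kmol; y_A = 377.1 / 766.4 = 0.4921.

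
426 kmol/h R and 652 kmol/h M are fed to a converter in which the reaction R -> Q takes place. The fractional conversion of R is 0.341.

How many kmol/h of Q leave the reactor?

R reacted = 0.341 × 426 = 145.3 kmol/h; ν_R = −1, so ξ = 145.3/1 = 145.3 kmol/h.
Outlet amounts (n = n₀ + ν ξ):
  R: 426 − 1(145.3) = 280.7
  Q: 0 + 1(145.3) = 145.3
  M: 652 (inert)

145 kmol/h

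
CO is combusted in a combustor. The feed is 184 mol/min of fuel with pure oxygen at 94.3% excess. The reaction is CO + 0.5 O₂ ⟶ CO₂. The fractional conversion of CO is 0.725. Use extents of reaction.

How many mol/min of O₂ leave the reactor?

112 mol/min

Stoichiometric O₂ = 0.5 × 184 = 92 mol/min; O₂ fed = 92 × 1.943 = 178.8 mol/min.
Fuel reacted = 0.725 × 184 → ξ = 133.4 mol/min.
Outlet (n = n₀ + ν ξ):
  CO: 184 − 1(133.4) = 50.6
  O₂: 178.8 − 0.5(133.4) = 112.1
  CO₂: 0 + 1(133.4) = 133.4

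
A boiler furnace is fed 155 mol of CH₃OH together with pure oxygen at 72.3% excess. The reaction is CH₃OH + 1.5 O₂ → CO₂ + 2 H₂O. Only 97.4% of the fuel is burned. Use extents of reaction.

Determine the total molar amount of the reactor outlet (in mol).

Stoichiometric O₂ = 1.5 × 155 = 232.5 mol; O₂ fed = 232.5 × 1.723 = 400.6 mol.
Fuel reacted = 0.974 × 155 → ξ = 151 mol.
Outlet (n = n₀ + ν ξ):
  CH₃OH: 155 − 1(151) = 4.03
  O₂: 400.6 − 1.5(151) = 174.1
  CO₂: 0 + 1(151) = 151
  H₂O: 0 + 2(151) = 301.9
Total out = 4.03 + 174.1 + 151 + 301.9 = 631.1 mol.

631 mol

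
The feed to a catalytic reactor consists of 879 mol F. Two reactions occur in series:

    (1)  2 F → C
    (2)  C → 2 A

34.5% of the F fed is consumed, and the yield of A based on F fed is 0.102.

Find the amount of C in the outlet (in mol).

107 mol

Conversion of F: F consumed = 2ξ₁ = 0.345 × 879 → ξ₁ = 151.6 mol.
Yield of A: 2ξ₂ / 879 = 0.102 → ξ₂ = 44.83 mol.
Outlet amounts (n = n₀ + Σ ν·ξ):
  F: 879 − 2(151.6) = 575.7
  C: 0 + 1(151.6) − 1(44.83) = 106.8
  A: 0 + 2(44.83) = 89.66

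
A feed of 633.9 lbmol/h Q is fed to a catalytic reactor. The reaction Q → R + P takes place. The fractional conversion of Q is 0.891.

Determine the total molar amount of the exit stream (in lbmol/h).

Q reacted = 0.891 × 633.9 = 564.8 lbmol/h; ν_Q = −1, so ξ = 564.8/1 = 564.8 lbmol/h.
Outlet amounts (n = n₀ + ν ξ):
  Q: 633.9 − 1(564.8) = 69.1
  R: 0 + 1(564.8) = 564.8
  P: 0 + 1(564.8) = 564.8
Total out = 69.1 + 564.8 + 564.8 = 1199 lbmol/h.

1200 lbmol/h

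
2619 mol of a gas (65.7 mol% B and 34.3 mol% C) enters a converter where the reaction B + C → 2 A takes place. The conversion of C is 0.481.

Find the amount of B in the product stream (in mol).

1290 mol

C reacted = 0.481 × 898.3 = 432.1 mol; ν_C = −1, so ξ = 432.1/1 = 432.1 mol.
Outlet amounts (n = n₀ + ν ξ):
  B: 1721 − 1(432.1) = 1289
  C: 898.3 − 1(432.1) = 466.2
  A: 0 + 2(432.1) = 864.2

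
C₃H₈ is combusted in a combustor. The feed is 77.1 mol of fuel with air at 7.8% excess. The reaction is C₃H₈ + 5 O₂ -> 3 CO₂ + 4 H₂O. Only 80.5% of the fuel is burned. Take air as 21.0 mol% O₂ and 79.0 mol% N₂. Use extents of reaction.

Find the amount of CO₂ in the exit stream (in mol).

Stoichiometric O₂ = 5 × 77.1 = 385.5 mol; O₂ fed = 385.5 × 1.078 = 415.6 mol.
N₂ fed = 415.6 × 79/21 = 1563 mol.
Fuel reacted = 0.805 × 77.1 → ξ = 62.07 mol.
Outlet (n = n₀ + ν ξ):
  C₃H₈: 77.1 − 1(62.07) = 15.03
  O₂: 415.6 − 5(62.07) = 105.2
  N₂: 1563 (inert)
  CO₂: 0 + 3(62.07) = 186.2
  H₂O: 0 + 4(62.07) = 248.3

186 mol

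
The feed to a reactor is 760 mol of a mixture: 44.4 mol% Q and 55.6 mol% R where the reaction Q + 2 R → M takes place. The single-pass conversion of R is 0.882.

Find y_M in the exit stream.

R reacted = 0.882 × 422.6 = 372.7 mol; ν_R = −2, so ξ = 372.7/2 = 186.3 mol.
Outlet amounts (n = n₀ + ν ξ):
  Q: 337.4 − 1(186.3) = 151.1
  R: 422.6 − 2(186.3) = 49.86
  M: 0 + 1(186.3) = 186.3
Total out = 387.3 mol; y_M = 186.3 / 387.3 = 0.4811.

0.481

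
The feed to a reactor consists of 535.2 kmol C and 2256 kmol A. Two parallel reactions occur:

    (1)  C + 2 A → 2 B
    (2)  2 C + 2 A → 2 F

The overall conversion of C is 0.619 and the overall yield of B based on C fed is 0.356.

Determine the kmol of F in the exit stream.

Yield of B: 2ξ₁ / 535.2 = 0.356 → ξ₁ = 95.27 kmol.
Conversion of C: 1ξ₁ + 2ξ₂ = 0.619 × 535.2 = 331.3 → ξ₂ = 118 kmol.
Outlet amounts (n = n₀ + Σ ν·ξ):
  C: 535.2 − 1(95.27) − 2(118) = 203.9
  A: 2256 − 2(95.27) − 2(118) = 1829
  B: 0 + 2(95.27) = 190.5
  F: 0 + 2(118) = 236

236 kmol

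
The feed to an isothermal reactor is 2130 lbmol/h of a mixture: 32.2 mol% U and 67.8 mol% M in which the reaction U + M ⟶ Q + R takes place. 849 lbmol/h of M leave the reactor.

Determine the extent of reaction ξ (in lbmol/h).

For M: n = n₀ − 1ξ → 849 = 1444 − 1ξ, giving ξ = 595.1 lbmol/h.
Outlet amounts (n = n₀ + ν ξ):
  U: 685.9 − 1(595.1) = 90.72
  M: 1444 − 1(595.1) = 849
  Q: 0 + 1(595.1) = 595.1
  R: 0 + 1(595.1) = 595.1

ξ = 595 lbmol/h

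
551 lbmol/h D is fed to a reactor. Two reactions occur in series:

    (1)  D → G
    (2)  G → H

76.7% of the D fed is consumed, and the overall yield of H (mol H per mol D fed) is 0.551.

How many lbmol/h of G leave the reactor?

119 lbmol/h

Conversion of D: D consumed = 1ξ₁ = 0.767 × 551 → ξ₁ = 422.6 lbmol/h.
Yield of H: 1ξ₂ / 551 = 0.551 → ξ₂ = 303.6 lbmol/h.
Outlet amounts (n = n₀ + Σ ν·ξ):
  D: 551 − 1(422.6) = 128.4
  G: 0 + 1(422.6) − 1(303.6) = 119
  H: 0 + 1(303.6) = 303.6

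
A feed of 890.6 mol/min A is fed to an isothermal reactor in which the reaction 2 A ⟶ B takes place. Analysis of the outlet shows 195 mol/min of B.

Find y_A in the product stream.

0.72

For B: n = n₀ + 1ξ → 195 = 0 + 1ξ, giving ξ = 195 mol/min.
Outlet amounts (n = n₀ + ν ξ):
  A: 890.6 − 2(195) = 500.6
  B: 0 + 1(195) = 195
Total out = 695.6 mol/min; y_A = 500.6 / 695.6 = 0.7197.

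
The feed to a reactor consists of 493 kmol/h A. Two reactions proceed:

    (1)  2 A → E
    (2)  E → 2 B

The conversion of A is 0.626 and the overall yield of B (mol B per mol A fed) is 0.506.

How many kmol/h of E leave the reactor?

Conversion of A: A consumed = 2ξ₁ = 0.626 × 493 → ξ₁ = 154.3 kmol/h.
Yield of B: 2ξ₂ / 493 = 0.506 → ξ₂ = 124.7 kmol/h.
Outlet amounts (n = n₀ + Σ ν·ξ):
  A: 493 − 2(154.3) = 184.4
  E: 0 + 1(154.3) − 1(124.7) = 29.58
  B: 0 + 2(124.7) = 249.5

29.6 kmol/h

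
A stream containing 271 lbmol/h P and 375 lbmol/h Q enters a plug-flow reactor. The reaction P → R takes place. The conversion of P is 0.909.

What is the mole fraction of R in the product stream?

P reacted = 0.909 × 271 = 246.3 lbmol/h; ν_P = −1, so ξ = 246.3/1 = 246.3 lbmol/h.
Outlet amounts (n = n₀ + ν ξ):
  P: 271 − 1(246.3) = 24.66
  R: 0 + 1(246.3) = 246.3
  Q: 375 (inert)
Total out = 646 lbmol/h; y_R = 246.3 / 646 = 0.3813.

0.381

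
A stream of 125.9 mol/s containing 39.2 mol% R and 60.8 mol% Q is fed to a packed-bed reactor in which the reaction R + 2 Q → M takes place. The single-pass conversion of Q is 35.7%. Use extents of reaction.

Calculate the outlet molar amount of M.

13.7 mol/s

Q reacted = 0.357 × 76.55 = 27.33 mol/s; ν_Q = −2, so ξ = 27.33/2 = 13.66 mol/s.
Outlet amounts (n = n₀ + ν ξ):
  R: 49.35 − 1(13.66) = 35.69
  Q: 76.55 − 2(13.66) = 49.22
  M: 0 + 1(13.66) = 13.66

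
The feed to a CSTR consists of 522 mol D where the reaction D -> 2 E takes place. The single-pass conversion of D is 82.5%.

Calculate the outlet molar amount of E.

D reacted = 0.825 × 522 = 430.6 mol; ν_D = −1, so ξ = 430.6/1 = 430.6 mol.
Outlet amounts (n = n₀ + ν ξ):
  D: 522 − 1(430.6) = 91.35
  E: 0 + 2(430.6) = 861.3

861 mol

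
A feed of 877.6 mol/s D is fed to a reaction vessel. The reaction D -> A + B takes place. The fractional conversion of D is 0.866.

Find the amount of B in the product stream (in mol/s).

760 mol/s

D reacted = 0.866 × 877.6 = 760 mol/s; ν_D = −1, so ξ = 760/1 = 760 mol/s.
Outlet amounts (n = n₀ + ν ξ):
  D: 877.6 − 1(760) = 117.6
  A: 0 + 1(760) = 760
  B: 0 + 1(760) = 760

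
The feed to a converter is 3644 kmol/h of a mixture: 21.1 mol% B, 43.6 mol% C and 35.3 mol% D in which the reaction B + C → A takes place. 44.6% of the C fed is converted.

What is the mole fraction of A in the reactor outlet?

0.241

C reacted = 0.446 × 1589 = 708.6 kmol/h; ν_C = −1, so ξ = 708.6/1 = 708.6 kmol/h.
Outlet amounts (n = n₀ + ν ξ):
  B: 768.9 − 1(708.6) = 60.29
  C: 1589 − 1(708.6) = 880.2
  A: 0 + 1(708.6) = 708.6
  D: 1286 (inert)
Total out = 2935 kmol/h; y_A = 708.6 / 2935 = 0.2414.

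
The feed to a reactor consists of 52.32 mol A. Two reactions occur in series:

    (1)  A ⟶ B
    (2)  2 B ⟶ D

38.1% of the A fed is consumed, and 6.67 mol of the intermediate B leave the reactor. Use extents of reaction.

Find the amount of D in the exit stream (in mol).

Conversion of A: A consumed = 1ξ₁ = 0.381 × 52.32 → ξ₁ = 19.93 mol.
B balance: n_B = 0 + 1ξ₁ − 2ξ₂ = 6.67 → ξ₂ = (1·19.93 − 6.67)/2 = 6.632 mol.
Outlet amounts (n = n₀ + Σ ν·ξ):
  A: 52.32 − 1(19.93) = 32.39
  B: 0 + 1(19.93) − 2(6.632) = 6.67
  D: 0 + 1(6.632) = 6.632

6.63 mol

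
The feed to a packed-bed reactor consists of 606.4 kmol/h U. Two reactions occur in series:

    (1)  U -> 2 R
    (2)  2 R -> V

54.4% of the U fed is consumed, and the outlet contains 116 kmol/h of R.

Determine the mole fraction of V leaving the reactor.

Conversion of U: U consumed = 1ξ₁ = 0.544 × 606.4 → ξ₁ = 329.9 kmol/h.
R balance: n_R = 0 + 2ξ₁ − 2ξ₂ = 116 → ξ₂ = (2·329.9 − 116)/2 = 271.9 kmol/h.
Outlet amounts (n = n₀ + Σ ν·ξ):
  U: 606.4 − 1(329.9) = 276.5
  R: 0 + 2(329.9) − 2(271.9) = 116
  V: 0 + 1(271.9) = 271.9
Total out = 664.4 kmol/h; y_V = 271.9 / 664.4 = 0.4092.

0.409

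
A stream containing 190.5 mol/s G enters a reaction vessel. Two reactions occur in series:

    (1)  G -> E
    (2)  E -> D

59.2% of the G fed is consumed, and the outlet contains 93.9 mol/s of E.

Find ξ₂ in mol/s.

ξ₂ = 18.9 mol/s

Conversion of G: G consumed = 1ξ₁ = 0.592 × 190.5 → ξ₁ = 112.8 mol/s.
E balance: n_E = 0 + 1ξ₁ − 1ξ₂ = 93.9 → ξ₂ = (1·112.8 − 93.9)/1 = 18.88 mol/s.
Outlet amounts (n = n₀ + Σ ν·ξ):
  G: 190.5 − 1(112.8) = 77.72
  E: 0 + 1(112.8) − 1(18.88) = 93.9
  D: 0 + 1(18.88) = 18.88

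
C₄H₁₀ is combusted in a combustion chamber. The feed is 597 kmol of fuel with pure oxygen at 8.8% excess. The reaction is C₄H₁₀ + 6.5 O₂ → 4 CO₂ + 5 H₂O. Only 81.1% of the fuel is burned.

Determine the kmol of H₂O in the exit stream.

Stoichiometric O₂ = 6.5 × 597 = 3880 kmol; O₂ fed = 3880 × 1.088 = 4222 kmol.
Fuel reacted = 0.811 × 597 → ξ = 484.2 kmol.
Outlet (n = n₀ + ν ξ):
  C₄H₁₀: 597 − 1(484.2) = 112.8
  O₂: 4222 − 6.5(484.2) = 1075
  CO₂: 0 + 4(484.2) = 1937
  H₂O: 0 + 5(484.2) = 2421

2420 kmol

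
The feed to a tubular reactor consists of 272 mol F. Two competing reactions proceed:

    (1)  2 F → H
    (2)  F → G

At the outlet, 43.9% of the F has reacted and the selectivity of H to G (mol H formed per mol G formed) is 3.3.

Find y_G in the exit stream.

Conversion of F: F consumed = 0.439 × 272 = 119.4 mol = 2ξ₁ + 1ξ₂.
Selectivity: 1ξ₁ / (1ξ₂) = 3.3 → ξ₁ = 3.3 ξ₂.
Substitute: (2·3.3 + 1) ξ₂ = 119.4 → ξ₂ = 15.71 mol, ξ₁ = 51.85 mol.
Outlet amounts (n = n₀ + Σ ν·ξ):
  F: 272 − 2(51.85) − 1(15.71) = 152.6
  H: 0 + 1(51.85) = 51.85
  G: 0 + 1(15.71) = 15.71
Total out = 220.2 mol; y_G = 15.71 / 220.2 = 0.07137.

0.0714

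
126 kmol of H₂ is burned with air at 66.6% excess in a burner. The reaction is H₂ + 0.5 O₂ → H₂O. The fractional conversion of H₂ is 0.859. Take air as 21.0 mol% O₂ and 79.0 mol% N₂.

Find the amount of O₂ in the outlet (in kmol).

Stoichiometric O₂ = 0.5 × 126 = 63 kmol; O₂ fed = 63 × 1.666 = 105 kmol.
N₂ fed = 105 × 79/21 = 394.8 kmol.
Fuel reacted = 0.859 × 126 → ξ = 108.2 kmol.
Outlet (n = n₀ + ν ξ):
  H₂: 126 − 1(108.2) = 17.77
  O₂: 105 − 0.5(108.2) = 50.84
  N₂: 394.8 (inert)
  H₂O: 0 + 1(108.2) = 108.2

50.8 kmol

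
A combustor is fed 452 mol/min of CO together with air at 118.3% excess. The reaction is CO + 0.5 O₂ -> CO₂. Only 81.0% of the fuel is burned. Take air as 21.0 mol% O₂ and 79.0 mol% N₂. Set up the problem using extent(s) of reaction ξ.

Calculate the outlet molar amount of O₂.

310 mol/min

Stoichiometric O₂ = 0.5 × 452 = 226 mol/min; O₂ fed = 226 × 2.183 = 493.4 mol/min.
N₂ fed = 493.4 × 79/21 = 1856 mol/min.
Fuel reacted = 0.81 × 452 → ξ = 366.1 mol/min.
Outlet (n = n₀ + ν ξ):
  CO: 452 − 1(366.1) = 85.88
  O₂: 493.4 − 0.5(366.1) = 310.3
  N₂: 1856 (inert)
  CO₂: 0 + 1(366.1) = 366.1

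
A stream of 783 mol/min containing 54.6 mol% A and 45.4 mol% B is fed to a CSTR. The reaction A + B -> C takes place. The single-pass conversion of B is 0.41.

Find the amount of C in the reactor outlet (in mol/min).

B reacted = 0.41 × 355.5 = 145.7 mol/min; ν_B = −1, so ξ = 145.7/1 = 145.7 mol/min.
Outlet amounts (n = n₀ + ν ξ):
  A: 427.5 − 1(145.7) = 281.8
  B: 355.5 − 1(145.7) = 209.7
  C: 0 + 1(145.7) = 145.7

146 mol/min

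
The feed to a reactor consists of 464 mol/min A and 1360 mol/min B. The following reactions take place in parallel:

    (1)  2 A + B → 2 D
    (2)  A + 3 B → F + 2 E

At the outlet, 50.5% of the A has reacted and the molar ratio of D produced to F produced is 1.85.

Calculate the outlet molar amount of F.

Conversion of A: A consumed = 0.505 × 464 = 234.3 mol/min = 2ξ₁ + 1ξ₂.
Selectivity: 2ξ₁ / (1ξ₂) = 1.85 → ξ₁ = 0.925 ξ₂.
Substitute: (2·0.925 + 1) ξ₂ = 234.3 → ξ₂ = 82.22 mol/min, ξ₁ = 76.05 mol/min.
Outlet amounts (n = n₀ + Σ ν·ξ):
  A: 464 − 2(76.05) − 1(82.22) = 229.7
  B: 1360 − 1(76.05) − 3(82.22) = 1037
  D: 0 + 2(76.05) = 152.1
  F: 0 + 1(82.22) = 82.22
  E: 0 + 2(82.22) = 164.4

82.2 mol/min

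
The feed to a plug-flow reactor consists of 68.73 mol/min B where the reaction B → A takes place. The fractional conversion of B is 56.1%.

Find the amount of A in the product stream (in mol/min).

B reacted = 0.561 × 68.73 = 38.56 mol/min; ν_B = −1, so ξ = 38.56/1 = 38.56 mol/min.
Outlet amounts (n = n₀ + ν ξ):
  B: 68.73 − 1(38.56) = 30.17
  A: 0 + 1(38.56) = 38.56

38.6 mol/min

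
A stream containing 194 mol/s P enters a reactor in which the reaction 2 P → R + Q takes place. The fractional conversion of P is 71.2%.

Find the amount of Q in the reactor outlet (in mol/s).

P reacted = 0.712 × 194 = 138.1 mol/s; ν_P = −2, so ξ = 138.1/2 = 69.06 mol/s.
Outlet amounts (n = n₀ + ν ξ):
  P: 194 − 2(69.06) = 55.87
  R: 0 + 1(69.06) = 69.06
  Q: 0 + 1(69.06) = 69.06

69.1 mol/s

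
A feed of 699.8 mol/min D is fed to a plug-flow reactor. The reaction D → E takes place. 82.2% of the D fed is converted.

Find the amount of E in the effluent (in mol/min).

575 mol/min

D reacted = 0.822 × 699.8 = 575.2 mol/min; ν_D = −1, so ξ = 575.2/1 = 575.2 mol/min.
Outlet amounts (n = n₀ + ν ξ):
  D: 699.8 − 1(575.2) = 124.6
  E: 0 + 1(575.2) = 575.2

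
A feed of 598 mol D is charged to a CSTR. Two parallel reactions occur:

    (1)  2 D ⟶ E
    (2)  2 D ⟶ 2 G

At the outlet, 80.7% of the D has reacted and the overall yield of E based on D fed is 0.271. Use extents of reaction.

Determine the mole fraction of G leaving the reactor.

0.364

Yield of E: 1ξ₁ / 598 = 0.271 → ξ₁ = 162.1 mol.
Conversion of D: 2ξ₁ + 2ξ₂ = 0.807 × 598 = 482.6 → ξ₂ = 79.23 mol.
Outlet amounts (n = n₀ + Σ ν·ξ):
  D: 598 − 2(162.1) − 2(79.23) = 115.4
  E: 0 + 1(162.1) = 162.1
  G: 0 + 2(79.23) = 158.5
Total out = 435.9 mol; y_G = 158.5 / 435.9 = 0.3635.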